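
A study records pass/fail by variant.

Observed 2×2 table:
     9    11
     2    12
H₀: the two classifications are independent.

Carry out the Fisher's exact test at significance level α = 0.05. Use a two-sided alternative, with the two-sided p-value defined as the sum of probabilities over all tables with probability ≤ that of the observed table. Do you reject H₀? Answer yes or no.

Margins: r₁=20, r₂=14, c₁=11, c₂=23, n=34
p_obs = C(20,9)·C(14,2)/C(34,11); sum pmf over tables with pmf ≤ p_obs
p-value (two-sided) = 0.07642
At α=0.05: p ≥ α → fail to reject H₀

reject H₀: no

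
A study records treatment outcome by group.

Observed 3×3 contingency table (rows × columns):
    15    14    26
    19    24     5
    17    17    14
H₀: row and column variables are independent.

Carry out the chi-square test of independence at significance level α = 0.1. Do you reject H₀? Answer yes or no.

Row totals [55, 48, 48], col totals [51, 55, 45], n=151
χ² = (15−18.58)²/18.58 + (14−20.03)²/20.03 + (26−16.39)²/16.39 + (19−16.21)²/16.21 + (24−17.48)²/17.48 + (5−14.30)²/14.30 + (17−16.21)²/16.21 + (17−17.48)²/17.48 + (14−14.30)²/14.30 = 17.1578
df = 4
p-value (upper-tail) = 0.00180
At α=0.1: p < α → reject H₀

reject H₀: yes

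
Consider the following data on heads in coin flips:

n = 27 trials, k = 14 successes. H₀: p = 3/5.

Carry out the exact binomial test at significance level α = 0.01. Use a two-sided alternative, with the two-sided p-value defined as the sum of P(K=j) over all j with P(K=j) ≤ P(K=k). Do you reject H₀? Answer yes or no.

reject H₀: no

Exact binomial: n=27, k=14, p₀=3/5=0.6000
P(X=j) = C(n,j)·p₀^j·(1−p₀)^(n−j); p = Σ P(X=j) over j with P(X=j) ≤ P(X=14)
p-value (two-sided) = 0.43408
At α=0.01: p ≥ α → fail to reject H₀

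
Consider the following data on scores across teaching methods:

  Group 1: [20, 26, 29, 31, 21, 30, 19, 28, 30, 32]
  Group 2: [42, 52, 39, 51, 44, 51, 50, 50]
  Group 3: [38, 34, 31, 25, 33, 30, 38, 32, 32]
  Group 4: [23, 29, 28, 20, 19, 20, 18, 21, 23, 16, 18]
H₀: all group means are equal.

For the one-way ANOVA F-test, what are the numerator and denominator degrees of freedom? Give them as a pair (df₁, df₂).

degrees of freedom = [3, 34]

k = 4 groups, N = 38 total
df = (k−1, N−k) = (4−1, 38−4) = (3, 34)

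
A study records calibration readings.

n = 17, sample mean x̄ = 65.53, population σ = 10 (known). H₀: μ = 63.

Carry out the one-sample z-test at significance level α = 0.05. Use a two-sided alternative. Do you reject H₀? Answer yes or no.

SE = σ/√n = 10/√17 = 2.4254
z = (x̄−μ₀)/SE = (65.53−63)/2.4254 = 1.0431
p-value (two-sided) = 0.29688
At α=0.05: p ≥ α → fail to reject H₀

reject H₀: no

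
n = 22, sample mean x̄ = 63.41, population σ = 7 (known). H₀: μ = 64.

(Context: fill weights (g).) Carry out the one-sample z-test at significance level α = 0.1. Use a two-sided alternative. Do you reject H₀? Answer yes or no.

SE = σ/√n = 7/√22 = 1.4924
z = (x̄−μ₀)/SE = (63.41−64)/1.4924 = -0.3953
p-value (two-sided) = 0.69260
At α=0.1: p ≥ α → fail to reject H₀

reject H₀: no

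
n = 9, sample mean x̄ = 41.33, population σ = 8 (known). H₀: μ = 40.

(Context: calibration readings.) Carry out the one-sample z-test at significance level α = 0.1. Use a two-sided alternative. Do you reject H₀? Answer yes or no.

SE = σ/√n = 8/√9 = 2.6667
z = (x̄−μ₀)/SE = (41.33−40)/2.6667 = 0.4987
p-value (two-sided) = 0.61796
At α=0.1: p ≥ α → fail to reject H₀

reject H₀: no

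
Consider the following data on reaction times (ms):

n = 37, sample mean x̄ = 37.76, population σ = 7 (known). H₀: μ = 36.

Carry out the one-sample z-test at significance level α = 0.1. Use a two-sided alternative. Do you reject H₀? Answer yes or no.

reject H₀: no

SE = σ/√n = 7/√37 = 1.1508
z = (x̄−μ₀)/SE = (37.76−36)/1.1508 = 1.5294
p-value (two-sided) = 0.12617
At α=0.1: p ≥ α → fail to reject H₀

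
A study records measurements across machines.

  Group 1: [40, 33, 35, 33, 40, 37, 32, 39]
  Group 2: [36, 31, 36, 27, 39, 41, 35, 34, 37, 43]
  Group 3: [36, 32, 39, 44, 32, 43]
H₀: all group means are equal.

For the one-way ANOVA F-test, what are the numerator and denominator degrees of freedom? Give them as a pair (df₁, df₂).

degrees of freedom = [2, 21]

k = 3 groups, N = 24 total
df = (k−1, N−k) = (3−1, 24−3) = (2, 21)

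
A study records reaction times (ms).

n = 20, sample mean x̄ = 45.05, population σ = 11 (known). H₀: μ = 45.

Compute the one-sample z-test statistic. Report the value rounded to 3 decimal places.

SE = σ/√n = 11/√20 = 2.4597
z = (x̄−μ₀)/SE = (45.05−45)/2.4597 = 0.0203

test statistic = 0.020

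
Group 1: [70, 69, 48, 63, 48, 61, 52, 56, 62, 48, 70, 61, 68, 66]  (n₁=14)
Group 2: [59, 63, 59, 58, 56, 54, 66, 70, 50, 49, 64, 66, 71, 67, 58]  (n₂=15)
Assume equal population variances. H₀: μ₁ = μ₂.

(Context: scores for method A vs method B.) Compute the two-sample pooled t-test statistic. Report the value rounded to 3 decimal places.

x̄₁=60.143, s₁=8.356, n₁=14
x̄₂=60.667, s₂=6.779, n₂=15
s_p² = [13·8.356² + 14·6.779²]/27 = 57.4462
SE = √(s_p²·(1/14+1/15)) = 2.8166
t = (60.143−60.667)/2.8166 = -0.1860
df = 27

test statistic = -0.186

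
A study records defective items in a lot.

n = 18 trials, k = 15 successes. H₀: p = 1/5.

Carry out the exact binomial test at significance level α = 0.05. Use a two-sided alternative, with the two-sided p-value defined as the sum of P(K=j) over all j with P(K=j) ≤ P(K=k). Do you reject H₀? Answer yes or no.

Exact binomial: n=18, k=15, p₀=1/5=0.2000
P(X=j) = C(n,j)·p₀^j·(1−p₀)^(n−j); p = Σ P(X=j) over j with P(X=j) ≤ P(X=15)
p-value (two-sided) = 0.00000
At α=0.05: p < α → reject H₀

reject H₀: yes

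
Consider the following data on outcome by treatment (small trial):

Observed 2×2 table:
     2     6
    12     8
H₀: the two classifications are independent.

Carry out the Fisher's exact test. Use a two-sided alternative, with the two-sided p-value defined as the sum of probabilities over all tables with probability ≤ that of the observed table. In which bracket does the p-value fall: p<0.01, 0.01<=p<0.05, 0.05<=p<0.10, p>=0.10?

p-value bracket: p>=0.10

Margins: r₁=8, r₂=20, c₁=14, c₂=14, n=28
p_obs = C(8,2)·C(20,12)/C(28,14); sum pmf over tables with pmf ≤ p_obs
p-value (two-sided) = 0.20870
→ bracket: p>=0.10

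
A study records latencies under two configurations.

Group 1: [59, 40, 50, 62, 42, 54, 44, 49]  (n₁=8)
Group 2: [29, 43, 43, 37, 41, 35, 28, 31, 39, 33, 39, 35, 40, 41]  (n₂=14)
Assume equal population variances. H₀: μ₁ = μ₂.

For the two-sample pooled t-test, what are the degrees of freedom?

df = n₁ + n₂ − 2 = 8 + 14 − 2 = 20

degrees of freedom = 20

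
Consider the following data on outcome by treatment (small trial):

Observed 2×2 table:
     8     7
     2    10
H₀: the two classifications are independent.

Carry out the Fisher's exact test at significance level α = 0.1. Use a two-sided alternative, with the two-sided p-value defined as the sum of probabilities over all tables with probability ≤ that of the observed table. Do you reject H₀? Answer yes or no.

reject H₀: no

Margins: r₁=15, r₂=12, c₁=10, c₂=17, n=27
p_obs = C(15,8)·C(12,2)/C(27,10); sum pmf over tables with pmf ≤ p_obs
p-value (two-sided) = 0.10709
At α=0.1: p ≥ α → fail to reject H₀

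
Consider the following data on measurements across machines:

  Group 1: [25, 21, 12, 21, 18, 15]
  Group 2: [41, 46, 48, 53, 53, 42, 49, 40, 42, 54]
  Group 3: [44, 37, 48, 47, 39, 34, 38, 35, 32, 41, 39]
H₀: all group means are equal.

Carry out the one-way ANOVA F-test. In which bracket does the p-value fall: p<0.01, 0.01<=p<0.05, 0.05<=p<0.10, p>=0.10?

Group means [18.67, 46.80, 39.45], grand mean 37.556
SSB = Σnᵢ(x̄ᵢ−x̄)² = 3035.006; SSW = ΣΣ(x−x̄ᵢ)² = 637.661
MSB = 3035.006/2 = 1517.5030; MSW = 637.661/24 = 26.5692
F = MSB/MSW = 57.1151
df = (2, 24)
p-value (upper-tail) = 0.00000
→ bracket: p<0.01

p-value bracket: p<0.01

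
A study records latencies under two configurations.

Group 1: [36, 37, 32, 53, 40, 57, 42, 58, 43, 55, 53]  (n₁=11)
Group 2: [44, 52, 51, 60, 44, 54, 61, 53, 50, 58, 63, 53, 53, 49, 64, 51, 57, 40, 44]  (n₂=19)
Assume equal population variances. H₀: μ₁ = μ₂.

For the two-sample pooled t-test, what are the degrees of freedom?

df = n₁ + n₂ − 2 = 11 + 19 − 2 = 28

degrees of freedom = 28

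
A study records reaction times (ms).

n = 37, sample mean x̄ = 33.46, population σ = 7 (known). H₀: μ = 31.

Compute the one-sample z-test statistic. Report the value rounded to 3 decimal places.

test statistic = 2.138

SE = σ/√n = 7/√37 = 1.1508
z = (x̄−μ₀)/SE = (33.46−31)/1.1508 = 2.1377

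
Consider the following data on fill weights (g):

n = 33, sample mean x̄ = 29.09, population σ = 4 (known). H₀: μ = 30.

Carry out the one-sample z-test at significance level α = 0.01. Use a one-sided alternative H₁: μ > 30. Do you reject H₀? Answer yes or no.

SE = σ/√n = 4/√33 = 0.6963
z = (x̄−μ₀)/SE = (29.09−30)/0.6963 = -1.3069
p-value (one-sided, H₁ greater) = 0.90437
At α=0.01: p ≥ α → fail to reject H₀

reject H₀: no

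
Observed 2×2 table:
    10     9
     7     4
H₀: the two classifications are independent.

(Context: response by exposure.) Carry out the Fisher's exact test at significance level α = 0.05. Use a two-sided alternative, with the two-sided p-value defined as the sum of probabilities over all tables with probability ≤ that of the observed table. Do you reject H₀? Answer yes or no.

Margins: r₁=19, r₂=11, c₁=17, c₂=13, n=30
p_obs = C(19,10)·C(11,7)/C(30,17); sum pmf over tables with pmf ≤ p_obs
p-value (two-sided) = 0.70843
At α=0.05: p ≥ α → fail to reject H₀

reject H₀: no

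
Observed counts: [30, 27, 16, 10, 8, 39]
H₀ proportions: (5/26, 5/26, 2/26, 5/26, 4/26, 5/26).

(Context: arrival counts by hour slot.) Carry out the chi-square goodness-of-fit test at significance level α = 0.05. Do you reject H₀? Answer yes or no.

n = 130; E_i = n·p_i = [25.00, 25.00, 10.00, 25.00, 20.00, 25.00]
χ² = (30−25.00)²/25.00 + (27−25.00)²/25.00 + (16−10.00)²/10.00 + (10−25.00)²/25.00 + (8−20.00)²/20.00 + (39−25.00)²/25.00 = 28.8000
df = 5
p-value (upper-tail) = 0.00003
At α=0.05: p < α → reject H₀

reject H₀: yes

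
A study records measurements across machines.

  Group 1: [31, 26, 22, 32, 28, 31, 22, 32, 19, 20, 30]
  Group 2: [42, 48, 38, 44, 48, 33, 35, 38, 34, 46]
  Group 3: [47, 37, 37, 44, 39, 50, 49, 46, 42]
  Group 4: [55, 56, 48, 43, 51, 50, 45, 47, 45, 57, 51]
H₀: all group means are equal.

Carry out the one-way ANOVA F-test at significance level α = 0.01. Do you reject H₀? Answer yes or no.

reject H₀: yes

Group means [26.64, 40.60, 43.44, 49.82], grand mean 39.951
SSB = Σnᵢ(x̄ᵢ−x̄)² = 3135.098; SSW = ΣΣ(x−x̄ᵢ)² = 974.804
MSB = 3135.098/3 = 1045.0328; MSW = 974.804/37 = 26.3461
F = MSB/MSW = 39.6656
df = (3, 37)
p-value (upper-tail) = 0.00000
At α=0.01: p < α → reject H₀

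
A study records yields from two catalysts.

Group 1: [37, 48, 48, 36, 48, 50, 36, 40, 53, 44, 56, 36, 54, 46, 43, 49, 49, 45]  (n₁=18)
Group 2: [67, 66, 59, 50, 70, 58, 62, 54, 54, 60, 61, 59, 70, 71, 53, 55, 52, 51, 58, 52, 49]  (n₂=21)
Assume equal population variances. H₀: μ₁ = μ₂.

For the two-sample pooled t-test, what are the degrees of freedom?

degrees of freedom = 37

df = n₁ + n₂ − 2 = 18 + 21 − 2 = 37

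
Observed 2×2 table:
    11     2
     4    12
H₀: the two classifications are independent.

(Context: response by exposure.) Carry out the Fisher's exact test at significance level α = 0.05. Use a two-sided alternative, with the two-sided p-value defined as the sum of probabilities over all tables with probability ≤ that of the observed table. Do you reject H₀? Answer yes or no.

Margins: r₁=13, r₂=16, c₁=15, c₂=14, n=29
p_obs = C(13,11)·C(16,4)/C(29,15); sum pmf over tables with pmf ≤ p_obs
p-value (two-sided) = 0.00251
At α=0.05: p < α → reject H₀

reject H₀: yes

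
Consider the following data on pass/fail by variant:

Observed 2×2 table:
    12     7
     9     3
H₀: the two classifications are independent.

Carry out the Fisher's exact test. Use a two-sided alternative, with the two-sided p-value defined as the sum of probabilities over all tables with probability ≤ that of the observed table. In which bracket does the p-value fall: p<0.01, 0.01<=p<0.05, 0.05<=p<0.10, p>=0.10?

Margins: r₁=19, r₂=12, c₁=21, c₂=10, n=31
p_obs = C(19,12)·C(12,9)/C(31,21); sum pmf over tables with pmf ≤ p_obs
p-value (two-sided) = 0.69719
→ bracket: p>=0.10

p-value bracket: p>=0.10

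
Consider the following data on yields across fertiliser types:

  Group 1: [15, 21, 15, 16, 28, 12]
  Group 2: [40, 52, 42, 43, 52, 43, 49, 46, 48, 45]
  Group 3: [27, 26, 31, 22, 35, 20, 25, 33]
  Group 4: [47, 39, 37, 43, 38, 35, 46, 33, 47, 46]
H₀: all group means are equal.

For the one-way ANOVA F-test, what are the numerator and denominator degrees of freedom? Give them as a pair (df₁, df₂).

k = 4 groups, N = 34 total
df = (k−1, N−k) = (4−1, 34−4) = (3, 30)

degrees of freedom = [3, 30]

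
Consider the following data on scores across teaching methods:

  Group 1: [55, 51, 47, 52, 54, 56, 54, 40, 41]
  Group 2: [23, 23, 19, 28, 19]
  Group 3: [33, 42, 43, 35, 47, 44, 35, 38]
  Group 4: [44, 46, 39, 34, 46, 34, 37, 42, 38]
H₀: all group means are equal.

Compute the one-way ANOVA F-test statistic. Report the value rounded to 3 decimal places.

Group means [50.00, 22.40, 39.62, 40.00], grand mean 39.968
SSB = Σnᵢ(x̄ᵢ−x̄)² = 2449.893; SSW = ΣΣ(x−x̄ᵢ)² = 701.075
MSB = 2449.893/3 = 816.6309; MSW = 701.075/27 = 25.9657
F = MSB/MSW = 31.4503
df = (3, 27)

test statistic = 31.450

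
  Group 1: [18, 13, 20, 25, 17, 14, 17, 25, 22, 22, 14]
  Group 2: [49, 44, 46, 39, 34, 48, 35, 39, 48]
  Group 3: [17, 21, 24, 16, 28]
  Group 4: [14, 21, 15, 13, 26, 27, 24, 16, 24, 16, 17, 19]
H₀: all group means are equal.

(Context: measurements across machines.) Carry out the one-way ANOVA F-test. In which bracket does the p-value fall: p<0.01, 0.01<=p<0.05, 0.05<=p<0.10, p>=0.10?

Group means [18.82, 42.44, 21.20, 19.33], grand mean 25.054
SSB = Σnᵢ(x̄ᵢ−x̄)² = 3616.567; SSW = ΣΣ(x−x̄ᵢ)² = 819.325
MSB = 3616.567/3 = 1205.5222; MSW = 819.325/33 = 24.8280
F = MSB/MSW = 48.5549
df = (3, 33)
p-value (upper-tail) = 0.00000
→ bracket: p<0.01

p-value bracket: p<0.01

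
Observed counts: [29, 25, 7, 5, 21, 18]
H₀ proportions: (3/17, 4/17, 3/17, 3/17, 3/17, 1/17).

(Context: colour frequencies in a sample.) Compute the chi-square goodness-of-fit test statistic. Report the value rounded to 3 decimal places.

test statistic = 45.936

n = 105; E_i = n·p_i = [18.53, 24.71, 18.53, 18.53, 18.53, 6.18]
χ² = (29−18.53)²/18.53 + (25−24.71)²/24.71 + (7−18.53)²/18.53 + (5−18.53)²/18.53 + (21−18.53)²/18.53 + (18−6.18)²/6.18 = 45.9357
df = 5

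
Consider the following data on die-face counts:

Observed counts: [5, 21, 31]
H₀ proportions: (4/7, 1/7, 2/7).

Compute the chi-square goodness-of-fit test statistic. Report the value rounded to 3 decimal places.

test statistic = 56.934

n = 57; E_i = n·p_i = [32.57, 8.14, 16.29]
χ² = (5−32.57)²/32.57 + (21−8.14)²/8.14 + (31−16.29)²/16.29 = 56.9342
df = 2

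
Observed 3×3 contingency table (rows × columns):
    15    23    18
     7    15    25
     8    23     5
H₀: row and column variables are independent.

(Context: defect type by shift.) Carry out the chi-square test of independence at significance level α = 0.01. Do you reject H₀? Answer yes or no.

Row totals [56, 47, 36], col totals [30, 61, 48], n=139
χ² = (15−12.09)²/12.09 + (23−24.58)²/24.58 + (18−19.34)²/19.34 + (7−10.14)²/10.14 + (15−20.63)²/20.63 + (25−16.23)²/16.23 + (8−7.77)²/7.77 + (23−15.80)²/15.80 + (5−12.43)²/12.43 = 15.8756
df = 4
p-value (upper-tail) = 0.00319
At α=0.01: p < α → reject H₀

reject H₀: yes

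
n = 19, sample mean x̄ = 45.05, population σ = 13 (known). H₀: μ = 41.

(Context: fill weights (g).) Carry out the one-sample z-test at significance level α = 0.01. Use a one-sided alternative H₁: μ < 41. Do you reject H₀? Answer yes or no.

SE = σ/√n = 13/√19 = 2.9824
z = (x̄−μ₀)/SE = (45.05−41)/2.9824 = 1.3580
p-value (one-sided, H₁ less) = 0.91276
At α=0.01: p ≥ α → fail to reject H₀

reject H₀: no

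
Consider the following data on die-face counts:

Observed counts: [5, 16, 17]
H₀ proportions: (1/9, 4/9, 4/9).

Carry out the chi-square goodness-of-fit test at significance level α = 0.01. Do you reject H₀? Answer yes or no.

reject H₀: no

n = 38; E_i = n·p_i = [4.22, 16.89, 16.89]
χ² = (5−4.22)²/4.22 + (16−16.89)²/16.89 + (17−16.89)²/16.89 = 0.1908
df = 2
p-value (upper-tail) = 0.90901
At α=0.01: p ≥ α → fail to reject H₀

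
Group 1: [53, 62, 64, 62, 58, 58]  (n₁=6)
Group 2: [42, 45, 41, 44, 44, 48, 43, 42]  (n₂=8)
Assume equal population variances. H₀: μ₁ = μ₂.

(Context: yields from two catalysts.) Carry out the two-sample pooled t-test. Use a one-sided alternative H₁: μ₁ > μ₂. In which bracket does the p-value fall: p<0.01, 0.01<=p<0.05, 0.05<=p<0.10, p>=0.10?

x̄₁=59.500, s₁=3.987, n₁=6
x̄₂=43.625, s₂=2.200, n₂=8
s_p² = [5·3.987² + 7·2.200²]/12 = 9.4479
SE = √(s_p²·(1/6+1/8)) = 1.6600
t = (59.500−43.625)/1.6600 = 9.5632
df = 12
p-value (one-sided, H₁ greater) = 0.00000
→ bracket: p<0.01

p-value bracket: p<0.01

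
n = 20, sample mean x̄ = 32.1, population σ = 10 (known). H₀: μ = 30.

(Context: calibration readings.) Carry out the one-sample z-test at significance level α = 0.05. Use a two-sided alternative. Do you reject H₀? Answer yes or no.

SE = σ/√n = 10/√20 = 2.2361
z = (x̄−μ₀)/SE = (32.1−30)/2.2361 = 0.9391
p-value (two-sided) = 0.34765
At α=0.05: p ≥ α → fail to reject H₀

reject H₀: no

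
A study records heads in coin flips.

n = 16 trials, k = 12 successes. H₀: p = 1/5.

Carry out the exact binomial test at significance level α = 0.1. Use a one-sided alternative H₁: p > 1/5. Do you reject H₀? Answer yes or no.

Exact binomial: n=16, k=12, p₀=1/5=0.2000
P(X≥12) from Σ C(n,i)·p₀^i·(1−p₀)^(n−i)
p-value (one-sided, H₁ greater) = 0.00000
At α=0.1: p < α → reject H₀

reject H₀: yes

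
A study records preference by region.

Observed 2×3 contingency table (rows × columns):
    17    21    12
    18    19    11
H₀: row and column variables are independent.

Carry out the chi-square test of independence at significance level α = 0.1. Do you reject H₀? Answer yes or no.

Row totals [50, 48], col totals [35, 40, 23], n=98
χ² = (17−17.86)²/17.86 + (21−20.41)²/20.41 + (12−11.73)²/11.73 + (18−17.14)²/17.14 + (19−19.59)²/19.59 + (11−11.27)²/11.27 = 0.1313
df = 2
p-value (upper-tail) = 0.93646
At α=0.1: p ≥ α → fail to reject H₀

reject H₀: no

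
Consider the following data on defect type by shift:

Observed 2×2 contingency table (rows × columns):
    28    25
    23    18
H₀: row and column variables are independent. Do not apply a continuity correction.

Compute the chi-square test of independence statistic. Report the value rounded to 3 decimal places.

test statistic = 0.099

Row totals [53, 41], col totals [51, 43], n=94
χ² = (28−28.76)²/28.76 + (25−24.24)²/24.24 + (23−22.24)²/22.24 + (18−18.76)²/18.76 = 0.0994
df = 1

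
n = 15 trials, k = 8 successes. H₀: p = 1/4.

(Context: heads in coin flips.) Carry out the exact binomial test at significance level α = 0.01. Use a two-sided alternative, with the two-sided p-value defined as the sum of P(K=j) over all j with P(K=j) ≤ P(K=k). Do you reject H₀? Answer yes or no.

reject H₀: no

Exact binomial: n=15, k=8, p₀=1/4=0.2500
P(X=j) = C(n,j)·p₀^j·(1−p₀)^(n−j); p = Σ P(X=j) over j with P(X=j) ≤ P(X=8)
p-value (two-sided) = 0.01730
At α=0.01: p ≥ α → fail to reject H₀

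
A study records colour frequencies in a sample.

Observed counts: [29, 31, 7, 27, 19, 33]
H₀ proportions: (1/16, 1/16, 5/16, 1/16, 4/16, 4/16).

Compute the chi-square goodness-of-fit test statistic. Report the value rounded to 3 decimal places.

test statistic = 172.170

n = 146; E_i = n·p_i = [9.12, 9.12, 45.62, 9.12, 36.50, 36.50]
χ² = (29−9.12)²/9.12 + (31−9.12)²/9.12 + (7−45.62)²/45.62 + (27−9.12)²/9.12 + (19−36.50)²/36.50 + (33−36.50)²/36.50 = 172.1699
df = 5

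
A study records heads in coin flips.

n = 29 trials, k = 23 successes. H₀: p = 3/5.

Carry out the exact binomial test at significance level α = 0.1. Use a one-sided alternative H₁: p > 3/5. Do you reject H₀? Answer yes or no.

Exact binomial: n=29, k=23, p₀=3/5=0.6000
P(X≥23) from Σ C(n,i)·p₀^i·(1−p₀)^(n−i)
p-value (one-sided, H₁ greater) = 0.02333
At α=0.1: p < α → reject H₀

reject H₀: yes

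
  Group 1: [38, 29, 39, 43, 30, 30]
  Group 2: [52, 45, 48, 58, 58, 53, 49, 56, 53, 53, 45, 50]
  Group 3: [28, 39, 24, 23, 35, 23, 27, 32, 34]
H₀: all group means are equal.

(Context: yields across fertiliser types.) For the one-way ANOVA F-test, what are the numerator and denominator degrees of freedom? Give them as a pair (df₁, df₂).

k = 3 groups, N = 27 total
df = (k−1, N−k) = (3−1, 27−3) = (2, 24)

degrees of freedom = [2, 24]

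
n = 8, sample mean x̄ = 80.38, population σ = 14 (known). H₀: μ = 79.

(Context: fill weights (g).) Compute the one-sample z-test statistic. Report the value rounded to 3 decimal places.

SE = σ/√n = 14/√8 = 4.9497
z = (x̄−μ₀)/SE = (80.38−79)/4.9497 = 0.2788

test statistic = 0.279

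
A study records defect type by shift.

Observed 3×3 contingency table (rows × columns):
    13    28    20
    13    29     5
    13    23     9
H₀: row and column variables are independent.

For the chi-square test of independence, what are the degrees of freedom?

df = (r−1)(c−1) = (3−1)·(3−1) = 4

degrees of freedom = 4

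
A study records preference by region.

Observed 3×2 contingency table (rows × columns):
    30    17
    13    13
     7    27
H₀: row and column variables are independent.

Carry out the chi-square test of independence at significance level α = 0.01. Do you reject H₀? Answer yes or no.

Row totals [47, 26, 34], col totals [50, 57], n=107
χ² = (30−21.96)²/21.96 + (17−25.04)²/25.04 + (13−12.15)²/12.15 + (13−13.85)²/13.85 + (7−15.89)²/15.89 + (27−18.11)²/18.11 = 14.9666
df = 2
p-value (upper-tail) = 0.00056
At α=0.01: p < α → reject H₀

reject H₀: yes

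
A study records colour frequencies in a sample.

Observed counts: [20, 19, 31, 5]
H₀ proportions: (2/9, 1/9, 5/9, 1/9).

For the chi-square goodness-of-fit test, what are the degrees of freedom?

df = k − 1 = 4 − 1 = 3

degrees of freedom = 3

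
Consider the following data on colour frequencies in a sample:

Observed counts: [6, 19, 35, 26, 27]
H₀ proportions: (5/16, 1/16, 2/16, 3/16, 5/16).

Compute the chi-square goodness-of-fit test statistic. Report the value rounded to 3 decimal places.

n = 113; E_i = n·p_i = [35.31, 7.06, 14.12, 21.19, 35.31]
χ² = (6−35.31)²/35.31 + (19−7.06)²/7.06 + (35−14.12)²/14.12 + (26−21.19)²/21.19 + (27−35.31)²/35.31 = 78.4100
df = 4

test statistic = 78.410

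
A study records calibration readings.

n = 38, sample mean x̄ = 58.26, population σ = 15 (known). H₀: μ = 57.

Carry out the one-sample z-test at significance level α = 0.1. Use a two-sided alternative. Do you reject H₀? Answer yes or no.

SE = σ/√n = 15/√38 = 2.4333
z = (x̄−μ₀)/SE = (58.26−57)/2.4333 = 0.5178
p-value (two-sided) = 0.60459
At α=0.1: p ≥ α → fail to reject H₀

reject H₀: no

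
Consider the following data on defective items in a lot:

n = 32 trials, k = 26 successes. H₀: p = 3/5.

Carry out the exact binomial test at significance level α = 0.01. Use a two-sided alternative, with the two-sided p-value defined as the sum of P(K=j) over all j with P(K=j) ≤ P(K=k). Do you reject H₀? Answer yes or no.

Exact binomial: n=32, k=26, p₀=3/5=0.6000
P(X=j) = C(n,j)·p₀^j·(1−p₀)^(n−j); p = Σ P(X=j) over j with P(X=j) ≤ P(X=26)
p-value (two-sided) = 0.01755
At α=0.01: p ≥ α → fail to reject H₀

reject H₀: no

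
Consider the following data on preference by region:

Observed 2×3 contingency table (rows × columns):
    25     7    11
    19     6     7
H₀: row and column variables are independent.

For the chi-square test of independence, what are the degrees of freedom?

df = (r−1)(c−1) = (2−1)·(3−1) = 2

degrees of freedom = 2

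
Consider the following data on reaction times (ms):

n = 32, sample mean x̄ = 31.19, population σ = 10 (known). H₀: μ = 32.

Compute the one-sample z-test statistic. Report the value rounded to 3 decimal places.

SE = σ/√n = 10/√32 = 1.7678
z = (x̄−μ₀)/SE = (31.19−32)/1.7678 = -0.4582

test statistic = -0.458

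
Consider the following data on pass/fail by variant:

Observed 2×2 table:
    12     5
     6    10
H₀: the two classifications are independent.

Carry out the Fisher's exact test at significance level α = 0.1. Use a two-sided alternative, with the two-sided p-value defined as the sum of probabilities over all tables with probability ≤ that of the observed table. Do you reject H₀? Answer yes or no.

reject H₀: yes

Margins: r₁=17, r₂=16, c₁=18, c₂=15, n=33
p_obs = C(17,12)·C(16,6)/C(33,18); sum pmf over tables with pmf ≤ p_obs
p-value (two-sided) = 0.08441
At α=0.1: p < α → reject H₀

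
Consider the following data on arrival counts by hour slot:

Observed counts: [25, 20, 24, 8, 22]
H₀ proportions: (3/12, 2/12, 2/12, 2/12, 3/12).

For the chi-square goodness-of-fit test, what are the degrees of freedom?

df = k − 1 = 5 − 1 = 4

degrees of freedom = 4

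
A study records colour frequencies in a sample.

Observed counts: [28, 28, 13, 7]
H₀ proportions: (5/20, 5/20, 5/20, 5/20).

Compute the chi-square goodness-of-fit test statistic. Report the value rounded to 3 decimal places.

test statistic = 18.000

n = 76; E_i = n·p_i = [19.00, 19.00, 19.00, 19.00]
χ² = (28−19.00)²/19.00 + (28−19.00)²/19.00 + (13−19.00)²/19.00 + (7−19.00)²/19.00 = 18.0000
df = 3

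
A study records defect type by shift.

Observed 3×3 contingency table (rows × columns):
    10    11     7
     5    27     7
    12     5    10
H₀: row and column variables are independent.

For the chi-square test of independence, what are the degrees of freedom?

degrees of freedom = 4

df = (r−1)(c−1) = (3−1)·(3−1) = 4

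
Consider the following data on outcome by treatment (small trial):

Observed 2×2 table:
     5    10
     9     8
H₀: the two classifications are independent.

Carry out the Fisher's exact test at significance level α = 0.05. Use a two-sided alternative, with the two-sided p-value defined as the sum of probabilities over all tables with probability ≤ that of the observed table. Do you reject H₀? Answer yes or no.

Margins: r₁=15, r₂=17, c₁=14, c₂=18, n=32
p_obs = C(15,5)·C(17,9)/C(32,14); sum pmf over tables with pmf ≤ p_obs
p-value (two-sided) = 0.30752
At α=0.05: p ≥ α → fail to reject H₀

reject H₀: no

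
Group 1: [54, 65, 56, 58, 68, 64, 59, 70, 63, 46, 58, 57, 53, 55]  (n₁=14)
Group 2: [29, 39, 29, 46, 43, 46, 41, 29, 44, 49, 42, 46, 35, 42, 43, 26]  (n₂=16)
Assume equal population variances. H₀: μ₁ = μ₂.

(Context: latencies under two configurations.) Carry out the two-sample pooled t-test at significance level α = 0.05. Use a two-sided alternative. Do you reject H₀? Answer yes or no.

x̄₁=59.000, s₁=6.445, n₁=14
x̄₂=39.312, s₂=7.346, n₂=16
s_p² = [13·6.445² + 15·7.346²]/28 = 48.1942
SE = √(s_p²·(1/14+1/16)) = 2.5406
t = (59.000−39.312)/2.5406 = 7.7492
df = 28
p-value (two-sided) = 0.00000
At α=0.05: p < α → reject H₀

reject H₀: yes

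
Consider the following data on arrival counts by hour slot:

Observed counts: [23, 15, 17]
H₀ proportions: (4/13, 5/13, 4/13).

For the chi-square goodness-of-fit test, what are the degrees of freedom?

df = k − 1 = 3 − 1 = 2

degrees of freedom = 2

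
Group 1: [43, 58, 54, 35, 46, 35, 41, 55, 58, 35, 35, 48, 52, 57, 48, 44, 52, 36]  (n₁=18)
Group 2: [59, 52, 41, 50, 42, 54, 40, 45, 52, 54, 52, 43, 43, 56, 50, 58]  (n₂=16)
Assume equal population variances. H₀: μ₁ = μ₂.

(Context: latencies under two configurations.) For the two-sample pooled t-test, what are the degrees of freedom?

df = n₁ + n₂ − 2 = 18 + 16 − 2 = 32

degrees of freedom = 32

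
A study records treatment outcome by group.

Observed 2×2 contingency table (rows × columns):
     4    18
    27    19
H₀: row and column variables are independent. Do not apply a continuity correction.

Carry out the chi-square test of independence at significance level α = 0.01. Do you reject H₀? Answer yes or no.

reject H₀: yes

Row totals [22, 46], col totals [31, 37], n=68
χ² = (4−10.03)²/10.03 + (18−11.97)²/11.97 + (27−20.97)²/20.97 + (19−25.03)²/25.03 = 9.8477
df = 1
p-value (upper-tail) = 0.00170
At α=0.01: p < α → reject H₀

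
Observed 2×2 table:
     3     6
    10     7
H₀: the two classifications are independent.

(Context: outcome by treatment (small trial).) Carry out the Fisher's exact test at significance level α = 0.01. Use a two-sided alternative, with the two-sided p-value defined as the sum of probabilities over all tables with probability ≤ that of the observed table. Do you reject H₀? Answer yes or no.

Margins: r₁=9, r₂=17, c₁=13, c₂=13, n=26
p_obs = C(9,3)·C(17,10)/C(26,13); sum pmf over tables with pmf ≤ p_obs
p-value (two-sided) = 0.41098
At α=0.01: p ≥ α → fail to reject H₀

reject H₀: no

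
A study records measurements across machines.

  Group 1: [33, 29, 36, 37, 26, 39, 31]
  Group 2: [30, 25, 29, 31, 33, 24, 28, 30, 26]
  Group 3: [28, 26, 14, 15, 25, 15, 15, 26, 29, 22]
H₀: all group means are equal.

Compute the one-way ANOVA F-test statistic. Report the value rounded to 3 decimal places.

test statistic = 12.329

Group means [33.00, 28.44, 21.50], grand mean 27.000
SSB = Σnᵢ(x̄ᵢ−x̄)² = 573.278; SSW = ΣΣ(x−x̄ᵢ)² = 534.722
MSB = 573.278/2 = 286.6389; MSW = 534.722/23 = 23.2488
F = MSB/MSW = 12.3292
df = (2, 23)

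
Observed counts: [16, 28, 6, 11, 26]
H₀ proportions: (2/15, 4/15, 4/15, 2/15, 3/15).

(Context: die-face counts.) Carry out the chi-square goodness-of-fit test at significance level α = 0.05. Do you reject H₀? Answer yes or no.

reject H₀: yes

n = 87; E_i = n·p_i = [11.60, 23.20, 23.20, 11.60, 17.40]
χ² = (16−11.60)²/11.60 + (28−23.20)²/23.20 + (6−23.20)²/23.20 + (11−11.60)²/11.60 + (26−17.40)²/17.40 = 19.6954
df = 4
p-value (upper-tail) = 0.00057
At α=0.05: p < α → reject H₀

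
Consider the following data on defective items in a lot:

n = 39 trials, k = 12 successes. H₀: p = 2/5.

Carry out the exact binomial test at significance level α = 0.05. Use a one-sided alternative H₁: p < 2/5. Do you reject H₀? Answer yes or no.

Exact binomial: n=39, k=12, p₀=2/5=0.4000
P(X≤12) from Σ C(n,i)·p₀^i·(1−p₀)^(n−i)
p-value (one-sided, H₁ less) = 0.15537
At α=0.05: p ≥ α → fail to reject H₀

reject H₀: no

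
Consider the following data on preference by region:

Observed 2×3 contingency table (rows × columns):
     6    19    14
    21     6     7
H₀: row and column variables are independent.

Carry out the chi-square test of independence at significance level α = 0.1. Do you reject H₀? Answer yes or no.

reject H₀: yes

Row totals [39, 34], col totals [27, 25, 21], n=73
χ² = (6−14.42)²/14.42 + (19−13.36)²/13.36 + (14−11.22)²/11.22 + (21−12.58)²/12.58 + (6−11.64)²/11.64 + (7−9.78)²/9.78 = 17.1647
df = 2
p-value (upper-tail) = 0.00019
At α=0.1: p < α → reject H₀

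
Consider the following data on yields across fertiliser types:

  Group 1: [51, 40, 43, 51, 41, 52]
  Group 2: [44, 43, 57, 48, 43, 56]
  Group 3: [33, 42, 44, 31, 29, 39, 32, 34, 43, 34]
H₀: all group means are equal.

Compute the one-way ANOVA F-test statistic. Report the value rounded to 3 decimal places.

Group means [46.33, 48.50, 36.10], grand mean 42.273
SSB = Σnᵢ(x̄ᵢ−x̄)² = 712.630; SSW = ΣΣ(x−x̄ᵢ)² = 629.733
MSB = 712.630/2 = 356.3152; MSW = 629.733/19 = 33.1439
F = MSB/MSW = 10.7506
df = (2, 19)

test statistic = 10.751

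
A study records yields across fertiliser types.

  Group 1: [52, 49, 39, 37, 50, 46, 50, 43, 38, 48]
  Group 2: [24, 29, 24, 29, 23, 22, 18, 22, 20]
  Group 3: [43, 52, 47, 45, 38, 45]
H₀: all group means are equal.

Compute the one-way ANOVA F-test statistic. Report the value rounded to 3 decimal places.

test statistic = 60.558

Group means [45.20, 23.44, 45.00], grand mean 37.320
SSB = Σnᵢ(x̄ᵢ−x̄)² = 2707.618; SSW = ΣΣ(x−x̄ᵢ)² = 491.822
MSB = 2707.618/2 = 1353.8089; MSW = 491.822/22 = 22.3556
F = MSB/MSW = 60.5581
df = (2, 22)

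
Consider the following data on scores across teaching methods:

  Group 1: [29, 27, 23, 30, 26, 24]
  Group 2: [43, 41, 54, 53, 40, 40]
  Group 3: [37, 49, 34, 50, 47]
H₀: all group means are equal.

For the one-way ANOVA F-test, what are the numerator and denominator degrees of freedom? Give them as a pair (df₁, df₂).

k = 3 groups, N = 17 total
df = (k−1, N−k) = (3−1, 17−3) = (2, 14)

degrees of freedom = [2, 14]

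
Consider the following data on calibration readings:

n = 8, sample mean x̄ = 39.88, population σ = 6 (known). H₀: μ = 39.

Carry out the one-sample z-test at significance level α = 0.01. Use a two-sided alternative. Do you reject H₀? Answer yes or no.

reject H₀: no

SE = σ/√n = 6/√8 = 2.1213
z = (x̄−μ₀)/SE = (39.88−39)/2.1213 = 0.4148
p-value (two-sided) = 0.67826
At α=0.01: p ≥ α → fail to reject H₀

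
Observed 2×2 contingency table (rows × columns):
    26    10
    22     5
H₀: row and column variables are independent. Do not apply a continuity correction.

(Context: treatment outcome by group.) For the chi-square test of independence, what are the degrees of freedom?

df = (r−1)(c−1) = (2−1)·(2−1) = 1

degrees of freedom = 1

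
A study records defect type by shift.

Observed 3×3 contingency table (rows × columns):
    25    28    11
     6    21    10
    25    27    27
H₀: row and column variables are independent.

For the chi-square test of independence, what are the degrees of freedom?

df = (r−1)(c−1) = (3−1)·(3−1) = 4

degrees of freedom = 4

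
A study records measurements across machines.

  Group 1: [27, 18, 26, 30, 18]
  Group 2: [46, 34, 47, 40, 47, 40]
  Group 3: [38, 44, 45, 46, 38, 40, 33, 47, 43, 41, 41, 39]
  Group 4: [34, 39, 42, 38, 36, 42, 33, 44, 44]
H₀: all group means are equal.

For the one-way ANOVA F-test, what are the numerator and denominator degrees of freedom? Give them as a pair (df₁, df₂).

k = 4 groups, N = 32 total
df = (k−1, N−k) = (4−1, 32−4) = (3, 28)

degrees of freedom = [3, 28]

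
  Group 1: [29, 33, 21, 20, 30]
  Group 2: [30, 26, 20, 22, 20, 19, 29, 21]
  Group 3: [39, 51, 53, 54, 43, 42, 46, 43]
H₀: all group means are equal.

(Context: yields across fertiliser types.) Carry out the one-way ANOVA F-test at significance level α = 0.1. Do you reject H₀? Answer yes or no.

reject H₀: yes

Group means [26.60, 23.38, 46.38], grand mean 32.905
SSB = Σnᵢ(x̄ᵢ−x̄)² = 2376.860; SSW = ΣΣ(x−x̄ᵢ)² = 484.950
MSB = 2376.860/2 = 1188.4298; MSW = 484.950/18 = 26.9417
F = MSB/MSW = 44.1112
df = (2, 18)
p-value (upper-tail) = 0.00000
At α=0.1: p < α → reject H₀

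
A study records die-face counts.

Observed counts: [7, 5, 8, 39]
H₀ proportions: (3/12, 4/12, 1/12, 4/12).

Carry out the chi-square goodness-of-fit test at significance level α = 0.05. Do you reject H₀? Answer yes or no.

n = 59; E_i = n·p_i = [14.75, 19.67, 4.92, 19.67]
χ² = (7−14.75)²/14.75 + (5−19.67)²/19.67 + (8−4.92)²/4.92 + (39−19.67)²/19.67 = 35.9492
df = 3
p-value (upper-tail) = 0.00000
At α=0.05: p < α → reject H₀

reject H₀: yes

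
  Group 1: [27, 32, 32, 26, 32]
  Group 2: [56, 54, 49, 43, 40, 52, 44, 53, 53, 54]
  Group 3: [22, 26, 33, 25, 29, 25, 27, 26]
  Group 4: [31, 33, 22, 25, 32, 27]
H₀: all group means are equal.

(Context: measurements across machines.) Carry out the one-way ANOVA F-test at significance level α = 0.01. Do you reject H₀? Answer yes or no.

reject H₀: yes

Group means [29.80, 49.80, 26.62, 28.33], grand mean 35.517
SSB = Σnᵢ(x̄ᵢ−x̄)² = 3145.633; SSW = ΣΣ(x−x̄ᵢ)² = 481.608
MSB = 3145.633/3 = 1048.5443; MSW = 481.608/25 = 19.2643
F = MSB/MSW = 54.4293
df = (3, 25)
p-value (upper-tail) = 0.00000
At α=0.01: p < α → reject H₀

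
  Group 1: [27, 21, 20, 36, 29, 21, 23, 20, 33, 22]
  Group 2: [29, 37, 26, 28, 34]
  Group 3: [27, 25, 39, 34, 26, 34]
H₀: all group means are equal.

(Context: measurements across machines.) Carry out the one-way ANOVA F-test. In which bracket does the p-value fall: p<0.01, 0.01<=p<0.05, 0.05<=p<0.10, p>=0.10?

p-value bracket: 0.05<=p<0.10

Group means [25.20, 30.80, 30.83], grand mean 28.143
SSB = Σnᵢ(x̄ᵢ−x̄)² = 165.338; SSW = ΣΣ(x−x̄ᵢ)² = 541.233
MSB = 165.338/2 = 82.6690; MSW = 541.233/18 = 30.0685
F = MSB/MSW = 2.7494
df = (2, 18)
p-value (upper-tail) = 0.09079
→ bracket: 0.05<=p<0.10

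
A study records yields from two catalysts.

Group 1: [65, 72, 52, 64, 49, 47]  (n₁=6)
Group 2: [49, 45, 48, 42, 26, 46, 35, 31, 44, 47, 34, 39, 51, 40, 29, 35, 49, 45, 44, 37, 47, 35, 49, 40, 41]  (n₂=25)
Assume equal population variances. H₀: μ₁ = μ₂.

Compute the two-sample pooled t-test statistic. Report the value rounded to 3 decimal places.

test statistic = 4.963

x̄₁=58.167, s₁=10.187, n₁=6
x̄₂=41.120, s₂=6.882, n₂=25
s_p² = [5·10.187² + 24·6.882²]/29 = 57.0853
SE = √(s_p²·(1/6+1/25)) = 3.4348
t = (58.167−41.120)/3.4348 = 4.9630
df = 29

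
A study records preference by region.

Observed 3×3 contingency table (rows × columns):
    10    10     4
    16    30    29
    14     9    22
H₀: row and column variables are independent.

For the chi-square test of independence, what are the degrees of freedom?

df = (r−1)(c−1) = (3−1)·(3−1) = 4

degrees of freedom = 4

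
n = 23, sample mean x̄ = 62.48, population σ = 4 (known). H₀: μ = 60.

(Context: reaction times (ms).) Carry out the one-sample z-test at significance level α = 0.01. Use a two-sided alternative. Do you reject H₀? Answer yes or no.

SE = σ/√n = 4/√23 = 0.8341
z = (x̄−μ₀)/SE = (62.48−60)/0.8341 = 2.9734
p-value (two-sided) = 0.00295
At α=0.01: p < α → reject H₀

reject H₀: yes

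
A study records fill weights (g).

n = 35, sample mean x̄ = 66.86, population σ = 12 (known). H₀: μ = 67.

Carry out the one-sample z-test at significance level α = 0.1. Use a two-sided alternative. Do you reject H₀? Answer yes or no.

SE = σ/√n = 12/√35 = 2.0284
z = (x̄−μ₀)/SE = (66.86−67)/2.0284 = -0.0690
p-value (two-sided) = 0.94497
At α=0.1: p ≥ α → fail to reject H₀

reject H₀: no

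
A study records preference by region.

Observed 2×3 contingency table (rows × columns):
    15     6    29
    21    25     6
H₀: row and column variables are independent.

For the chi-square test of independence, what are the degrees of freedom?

degrees of freedom = 2

df = (r−1)(c−1) = (2−1)·(3−1) = 2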